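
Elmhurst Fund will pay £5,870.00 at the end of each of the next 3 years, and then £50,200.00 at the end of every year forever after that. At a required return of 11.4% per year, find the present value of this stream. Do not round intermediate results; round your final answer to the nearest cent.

PV of 3-year annuity: £5,870.00 × [1 − (1+0.114)^−3] / 0.114 = 14245.39629
Perpetuity value at year 3: £50,200.00 / 0.114 = 440350.87719
PV of perpetuity: 440350.87719 / (1+0.114)^3 = 318524.83051
Total PV = 14245.39629 + 318524.83051 = 332770.22681

£332770.23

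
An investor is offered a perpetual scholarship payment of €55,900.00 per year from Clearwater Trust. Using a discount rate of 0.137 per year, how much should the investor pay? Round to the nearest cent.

Level perpetuity: PV = C / r = €55,900.00 / 0.137 = €408,029.20

€408029.20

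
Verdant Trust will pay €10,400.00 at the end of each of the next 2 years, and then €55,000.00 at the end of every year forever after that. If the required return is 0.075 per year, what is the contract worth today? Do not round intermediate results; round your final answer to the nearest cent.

PV of 2-year annuity: €10,400.00 × [1 − (1+0.075)^−2] / 0.075 = 18673.87777
Perpetuity value at year 2: €55,000.00 / 0.075 = 733333.33333
PV of perpetuity: 733333.33333 / (1+0.075)^2 = 634577.24896
Total PV = 18673.87777 + 634577.24896 = 653251.12674

€653251.13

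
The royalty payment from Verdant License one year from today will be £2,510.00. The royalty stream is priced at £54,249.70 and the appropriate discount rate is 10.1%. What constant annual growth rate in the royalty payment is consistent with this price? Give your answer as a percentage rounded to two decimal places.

P = D₁/(r−g) ⇒ g = r − D₁/P = 0.101 − £2,510.00/£54,249.70 = 0.054732

5.47%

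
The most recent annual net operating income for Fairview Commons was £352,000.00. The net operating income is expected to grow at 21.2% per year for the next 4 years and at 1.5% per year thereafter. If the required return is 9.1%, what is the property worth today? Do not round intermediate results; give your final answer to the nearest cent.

£9004039.97

D_1 = 426624.00000
D_2 = 517068.28800
D_3 = 626686.76506
D_4 = 759544.35925
Terminal value at year 4: TV = D_4×(1+g_2)/(r−g_2) = 770937.52464/0.076 = 10143914.79785
P_0 = D_1/(1+r)^1 + D_2/(1+r)^2 + D_3/(1+r)^3 + D_4/(1+r)^4 + TV/(1+r)^4
    = 391039.41338 + 434408.58755 + 482587.72513 + 536110.28676 + 7159893.96131 = 9004039.97413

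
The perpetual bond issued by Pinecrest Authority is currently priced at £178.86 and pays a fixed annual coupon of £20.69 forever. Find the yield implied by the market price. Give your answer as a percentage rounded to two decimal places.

11.57%

P = C/r ⇒ r = C/P = £20.69/£178.86 = 0.115677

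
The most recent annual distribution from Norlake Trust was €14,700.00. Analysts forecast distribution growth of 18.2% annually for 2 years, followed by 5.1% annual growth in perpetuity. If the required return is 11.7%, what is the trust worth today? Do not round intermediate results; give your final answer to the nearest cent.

€294138.78

D_1 = 17375.40000
D_2 = 20537.72280
Terminal value at year 2: TV = D_2×(1+g_2)/(r−g_2) = 21585.14666/0.066 = 327047.67671
P_0 = D_1/(1+r)^1 + D_2/(1+r)^2 + TV/(1+r)^2
    = 15555.41629 + 16460.61062 + 262122.75391 = 294138.78083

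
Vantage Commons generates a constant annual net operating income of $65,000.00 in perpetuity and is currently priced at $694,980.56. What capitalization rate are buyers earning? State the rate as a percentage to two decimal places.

P = C/r ⇒ r = C/P = $65,000.00/$694,980.56 = 0.093528

9.35%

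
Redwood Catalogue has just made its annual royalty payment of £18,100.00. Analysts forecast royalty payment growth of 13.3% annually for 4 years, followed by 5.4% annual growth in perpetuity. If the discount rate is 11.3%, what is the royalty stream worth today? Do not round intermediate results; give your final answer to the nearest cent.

D_1 = 20507.30000
D_2 = 23234.77090
D_3 = 26324.99543
D_4 = 29826.21982
Terminal value at year 4: TV = D_4×(1+g_2)/(r−g_2) = 31436.83569/0.059 = 532827.72360
P_0 = D_1/(1+r)^1 + D_2/(1+r)^2 + D_3/(1+r)^3 + D_4/(1+r)^4 + TV/(1+r)^4
    = 18425.24708 + 18756.33867 + 19093.37980 + 19436.47737 + 347221.13807 = 422932.58099

£422932.58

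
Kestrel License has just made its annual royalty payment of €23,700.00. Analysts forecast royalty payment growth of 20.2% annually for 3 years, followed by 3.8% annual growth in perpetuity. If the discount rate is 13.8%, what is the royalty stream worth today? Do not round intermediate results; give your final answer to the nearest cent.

€369290.63

D_1 = 28487.40000
D_2 = 34241.85480
D_3 = 41158.70947
Terminal value at year 3: TV = D_3×(1+g_2)/(r−g_2) = 42722.74043/0.1 = 427227.40429
P_0 = D_1/(1+r)^1 + D_2/(1+r)^2 + D_3/(1+r)^3 + TV/(1+r)^3
    = 25032.86467 + 26440.68835 + 27927.68664 + 289889.38730 = 369290.62696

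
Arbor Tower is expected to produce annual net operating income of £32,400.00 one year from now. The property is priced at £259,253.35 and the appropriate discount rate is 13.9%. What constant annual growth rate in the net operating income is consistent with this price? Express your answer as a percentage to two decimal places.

P = D₁/(r−g) ⇒ g = r − D₁/P = 0.139 − £32,400.00/£259,253.35 = 0.014026

1.40%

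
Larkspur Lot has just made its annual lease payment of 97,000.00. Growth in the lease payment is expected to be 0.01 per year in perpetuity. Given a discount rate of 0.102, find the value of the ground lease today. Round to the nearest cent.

D₁ = D₀ × (1 + g) = 97,000.00 × 1.01 = 97,970.0000
Growing perpetuity: P = D₁ / (r − g) = 97,970.0000 / (0.102 − 0.01) = 1,064,891.30

1064891.30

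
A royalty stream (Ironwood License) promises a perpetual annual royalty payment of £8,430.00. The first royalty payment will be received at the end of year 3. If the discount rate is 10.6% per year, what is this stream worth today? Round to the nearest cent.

£65014.68

Value at end of year 2: C / r = £8,430.00 / 0.106 = £79,528.3019
Discount to today: PV = £79,528.3019 / (1 + 0.106)^2 = £79,528.3019 / 1.223236 = £65,014.68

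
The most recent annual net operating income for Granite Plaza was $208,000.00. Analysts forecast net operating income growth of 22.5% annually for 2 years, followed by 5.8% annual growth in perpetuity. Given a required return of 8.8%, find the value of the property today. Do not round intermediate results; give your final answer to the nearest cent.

D_1 = 254800.00000
D_2 = 312130.00000
Terminal value at year 2: TV = D_2×(1+g_2)/(r−g_2) = 330233.54000/0.03 = 11007784.66667
P_0 = D_1/(1+r)^1 + D_2/(1+r)^2 + TV/(1+r)^2
    = 234191.17647 + 263680.32277 + 9299126.04978 = 9796997.54902

$9796997.55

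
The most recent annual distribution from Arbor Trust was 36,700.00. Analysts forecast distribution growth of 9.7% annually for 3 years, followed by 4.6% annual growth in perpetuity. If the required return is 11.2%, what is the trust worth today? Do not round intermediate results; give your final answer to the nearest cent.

665574.20

D_1 = 40259.90000
D_2 = 44165.11030
D_3 = 48449.12600
Terminal value at year 3: TV = D_3×(1+g_2)/(r−g_2) = 50677.78580/0.066 = 767845.23932
P_0 = D_1/(1+r)^1 + D_2/(1+r)^2 + D_3/(1+r)^3 + TV/(1+r)^3
    = 36204.94604 + 35716.56997 + 35234.78171 + 558417.90405 = 665574.20177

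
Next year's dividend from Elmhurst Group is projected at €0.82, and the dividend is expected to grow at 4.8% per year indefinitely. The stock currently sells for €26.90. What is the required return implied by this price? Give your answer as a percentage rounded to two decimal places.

7.85%

P = D₁/(r − g) ⇒ r = D₁/P + g = €0.8200/€26.90 + 0.048 = 0.030483 + 0.048 = 0.078483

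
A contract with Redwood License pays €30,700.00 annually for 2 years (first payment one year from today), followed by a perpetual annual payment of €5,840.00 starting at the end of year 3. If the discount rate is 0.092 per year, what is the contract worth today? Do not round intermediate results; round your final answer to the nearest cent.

€107091.42

PV of 2-year annuity: €30,700.00 × [1 − (1+0.092)^−2] / 0.092 = 53858.56512
Perpetuity value at year 2: €5,840.00 / 0.092 = 63478.26087
PV of perpetuity: 63478.26087 / (1+0.092)^2 = 53232.85304
Total PV = 53858.56512 + 53232.85304 = 107091.41816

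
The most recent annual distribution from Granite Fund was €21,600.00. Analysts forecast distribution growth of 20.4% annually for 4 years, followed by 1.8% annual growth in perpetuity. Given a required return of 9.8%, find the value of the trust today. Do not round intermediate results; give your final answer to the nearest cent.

D_1 = 26006.40000
D_2 = 31311.70560
D_3 = 37699.29354
D_4 = 45389.94943
Terminal value at year 4: TV = D_4×(1+g_2)/(r−g_2) = 46206.96851/0.08 = 577587.10643
P_0 = D_1/(1+r)^1 + D_2/(1+r)^2 + D_3/(1+r)^3 + D_4/(1+r)^4 + TV/(1+r)^4
    = 23685.24590 + 25971.79970 + 28479.09548 + 31228.44349 + 397381.94343 = 506746.52800

€506746.53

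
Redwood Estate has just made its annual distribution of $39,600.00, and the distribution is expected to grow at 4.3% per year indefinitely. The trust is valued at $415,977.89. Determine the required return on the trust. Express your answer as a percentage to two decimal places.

D₁ = $39,600.00 × 1.043 = $41,302.8000
P = D₁/(r − g) ⇒ r = D₁/P + g = $41,302.8000/$415,977.89 + 0.043 = 0.099291 + 0.043 = 0.142291

14.23%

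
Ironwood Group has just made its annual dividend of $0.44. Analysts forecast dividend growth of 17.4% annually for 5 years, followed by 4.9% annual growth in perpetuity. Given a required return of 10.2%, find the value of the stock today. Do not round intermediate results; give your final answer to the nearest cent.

$14.62

D_1 = 0.51656
D_2 = 0.60644
D_3 = 0.71196
D_4 = 0.83584
D_5 = 0.98128
Terminal value at year 5: TV = D_5×(1+g_2)/(r−g_2) = 1.02936/0.053 = 19.42195
P_0 = D_1/(1+r)^1 + D_2/(1+r)^2 + D_3/(1+r)^3 + D_4/(1+r)^4 + D_5/(1+r)^5 + TV/(1+r)^5
    = 0.46875 + 0.49937 + 0.53200 + 0.56676 + 0.60379 + 11.95047 = 14.62114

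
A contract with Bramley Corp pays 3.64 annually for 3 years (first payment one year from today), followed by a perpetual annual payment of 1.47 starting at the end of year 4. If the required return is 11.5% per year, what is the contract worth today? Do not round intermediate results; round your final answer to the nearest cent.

18.04

PV of 3-year annuity: 3.64 × [1 − (1+0.115)^−3] / 0.115 = 8.81833
Perpetuity value at year 3: 1.47 / 0.115 = 12.78261
PV of perpetuity: 12.78261 / (1+0.115)^3 = 9.22136
Total PV = 8.81833 + 9.22136 = 18.03969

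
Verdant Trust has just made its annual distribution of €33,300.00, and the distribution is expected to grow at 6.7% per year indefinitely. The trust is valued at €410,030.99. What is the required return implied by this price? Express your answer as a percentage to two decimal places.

15.37%

D₁ = €33,300.00 × 1.067 = €35,531.1000
P = D₁/(r − g) ⇒ r = D₁/P + g = €35,531.1000/€410,030.99 + 0.067 = 0.086655 + 0.067 = 0.153655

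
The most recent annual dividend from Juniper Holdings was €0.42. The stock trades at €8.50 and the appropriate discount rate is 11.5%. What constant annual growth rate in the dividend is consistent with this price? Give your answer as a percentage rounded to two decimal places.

P = D₀(1+g)/(r−g) ⇒ P(r−g) = D₀(1+g) ⇒ g(P+D₀) = P·r − D₀
g = (P·r − D₀)/(P + D₀) = (€8.50×0.115 − €0.42) / (€8.50 + €0.42) = 0.062500

6.25%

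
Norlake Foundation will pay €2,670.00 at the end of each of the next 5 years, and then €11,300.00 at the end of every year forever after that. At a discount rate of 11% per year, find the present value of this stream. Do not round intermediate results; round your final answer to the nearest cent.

PV of 5-year annuity: €2,670.00 × [1 − (1+0.11)^−5] / 0.11 = 9868.04504
Perpetuity value at year 5: €11,300.00 / 0.11 = 102727.27273
PV of perpetuity: 102727.27273 / (1+0.11)^5 = 60963.63643
Total PV = 9868.04504 + 60963.63643 = 70831.68146

€70831.68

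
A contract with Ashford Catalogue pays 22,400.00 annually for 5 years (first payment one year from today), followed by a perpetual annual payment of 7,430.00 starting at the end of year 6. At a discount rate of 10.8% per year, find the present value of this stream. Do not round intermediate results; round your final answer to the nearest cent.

124403.37

PV of 5-year annuity: 22,400.00 × [1 − (1+0.108)^−5] / 0.108 = 83206.30207
Perpetuity value at year 5: 7,430.00 / 0.108 = 68796.29630
PV of perpetuity: 68796.29630 / (1+0.108)^5 = 41197.06306
Total PV = 83206.30207 + 41197.06306 = 124403.36514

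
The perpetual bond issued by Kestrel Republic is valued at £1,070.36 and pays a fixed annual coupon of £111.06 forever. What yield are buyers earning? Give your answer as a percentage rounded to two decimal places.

P = C/r ⇒ r = C/P = £111.06/£1,070.36 = 0.103759

10.38%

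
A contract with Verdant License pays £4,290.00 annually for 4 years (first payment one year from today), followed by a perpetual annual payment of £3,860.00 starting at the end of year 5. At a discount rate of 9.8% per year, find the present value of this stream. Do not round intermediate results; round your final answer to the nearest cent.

PV of 4-year annuity: £4,290.00 × [1 − (1+0.098)^−4] / 0.098 = 13657.80653
Perpetuity value at year 4: £3,860.00 / 0.098 = 39387.75510
PV of perpetuity: 39387.75510 / (1+0.098)^4 = 27098.91287
Total PV = 13657.80653 + 27098.91287 = 40756.71939

£40756.72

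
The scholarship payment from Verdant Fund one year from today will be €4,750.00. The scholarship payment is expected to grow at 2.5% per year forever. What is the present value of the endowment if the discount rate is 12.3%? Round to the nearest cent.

€48469.39

Growing perpetuity: P = D₁ / (r − g) = €4,750.0000 / (0.123 − 0.025) = €48,469.39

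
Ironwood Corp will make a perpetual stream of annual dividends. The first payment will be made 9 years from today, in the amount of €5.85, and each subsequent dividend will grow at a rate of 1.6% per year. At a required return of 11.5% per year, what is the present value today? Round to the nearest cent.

€24.74

Value at end of year 8: C₁ / (r − g) = €5.85 / (0.115 − 0.016) = €59.0909
Discount to today: PV = €59.0909 / (1 + 0.115)^8 = €59.0909 / 2.388905 = €24.74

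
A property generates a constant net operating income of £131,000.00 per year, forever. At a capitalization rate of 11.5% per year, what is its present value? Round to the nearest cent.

£1139130.43

Level perpetuity: PV = C / r = £131,000.00 / 0.115 = £1,139,130.43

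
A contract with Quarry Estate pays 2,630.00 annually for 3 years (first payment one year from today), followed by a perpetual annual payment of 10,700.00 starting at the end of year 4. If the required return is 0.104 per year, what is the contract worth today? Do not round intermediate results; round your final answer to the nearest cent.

PV of 3-year annuity: 2,630.00 × [1 − (1+0.104)^−3] / 0.104 = 6494.63609
Perpetuity value at year 3: 10,700.00 / 0.104 = 102884.61538
PV of perpetuity: 102884.61538 / (1+0.104)^3 = 76461.57123
Total PV = 6494.63609 + 76461.57123 = 82956.20732

82956.21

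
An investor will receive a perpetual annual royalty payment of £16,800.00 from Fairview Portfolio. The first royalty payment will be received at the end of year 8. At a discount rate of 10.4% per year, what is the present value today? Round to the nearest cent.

Value at end of year 7: C / r = £16,800.00 / 0.104 = £161,538.4615
Discount to today: PV = £161,538.4615 / (1 + 0.104)^7 = £161,538.4615 / 1.998865 = £80,815.08

£80815.08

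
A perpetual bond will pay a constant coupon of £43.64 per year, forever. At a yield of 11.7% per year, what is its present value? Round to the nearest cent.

Level perpetuity: PV = C / r = £43.64 / 0.117 = £372.99

£372.99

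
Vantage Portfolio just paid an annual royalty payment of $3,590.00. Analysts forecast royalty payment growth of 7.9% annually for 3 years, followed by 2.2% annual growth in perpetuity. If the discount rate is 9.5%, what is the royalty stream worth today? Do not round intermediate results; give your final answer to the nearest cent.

D_1 = 3873.61000
D_2 = 4179.62519
D_3 = 4509.81558
Terminal value at year 3: TV = D_3×(1+g_2)/(r−g_2) = 4609.03152/0.073 = 63137.41812
P_0 = D_1/(1+r)^1 + D_2/(1+r)^2 + D_3/(1+r)^3 + TV/(1+r)^3
    = 3537.54338 + 3485.85325 + 3434.91841 + 48088.85768 = 58547.17271

$58547.17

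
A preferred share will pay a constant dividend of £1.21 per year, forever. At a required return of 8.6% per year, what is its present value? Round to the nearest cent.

Level perpetuity: PV = C / r = £1.21 / 0.086 = £14.07

£14.07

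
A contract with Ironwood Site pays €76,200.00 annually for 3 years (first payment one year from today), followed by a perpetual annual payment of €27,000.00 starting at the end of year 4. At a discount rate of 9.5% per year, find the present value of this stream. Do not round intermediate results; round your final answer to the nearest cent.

PV of 3-year annuity: €76,200.00 × [1 − (1+0.095)^−3] / 0.095 = 191178.70027
Perpetuity value at year 3: €27,000.00 / 0.095 = 284210.52632
PV of perpetuity: 284210.52632 / (1+0.095)^3 = 216470.04197
Total PV = 191178.70027 + 216470.04197 = 407648.74224

€407648.74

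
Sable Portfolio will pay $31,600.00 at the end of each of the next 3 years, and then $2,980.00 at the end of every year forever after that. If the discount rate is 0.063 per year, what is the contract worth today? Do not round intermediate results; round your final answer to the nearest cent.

PV of 3-year annuity: $31,600.00 × [1 − (1+0.063)^−3] / 0.063 = 84000.52321
Perpetuity value at year 3: $2,980.00 / 0.063 = 47301.58730
PV of perpetuity: 47301.58730 / (1+0.063)^3 = 39380.01897
Total PV = 84000.52321 + 39380.01897 = 123380.54218

$123380.54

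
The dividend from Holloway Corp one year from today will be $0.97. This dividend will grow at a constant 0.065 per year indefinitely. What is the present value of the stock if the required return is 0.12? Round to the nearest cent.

Growing perpetuity: P = D₁ / (r − g) = $0.9700 / (0.12 − 0.065) = $17.64

$17.64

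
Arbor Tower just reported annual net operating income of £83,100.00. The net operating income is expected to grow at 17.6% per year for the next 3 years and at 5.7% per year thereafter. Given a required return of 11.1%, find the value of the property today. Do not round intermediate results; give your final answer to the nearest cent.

£2208757.86

D_1 = 97725.60000
D_2 = 114925.30560
D_3 = 135152.15939
Terminal value at year 3: TV = D_3×(1+g_2)/(r−g_2) = 142855.83247/0.054 = 2645478.37908
P_0 = D_1/(1+r)^1 + D_2/(1+r)^2 + D_3/(1+r)^3 + TV/(1+r)^3
    = 87961.83618 + 93108.11823 + 98555.48788 + 1929132.42021 = 2208757.86250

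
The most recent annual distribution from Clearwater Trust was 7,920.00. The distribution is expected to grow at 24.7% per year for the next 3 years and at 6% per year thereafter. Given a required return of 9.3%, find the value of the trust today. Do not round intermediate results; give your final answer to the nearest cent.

D_1 = 9876.24000
D_2 = 12315.67128
D_3 = 15357.64209
Terminal value at year 3: TV = D_3×(1+g_2)/(r−g_2) = 16279.10061/0.033 = 493306.07913
P_0 = D_1/(1+r)^1 + D_2/(1+r)^2 + D_3/(1+r)^3 + TV/(1+r)^3
    = 9035.90119 + 10309.02908 + 11761.53638 + 377794.80487 = 408901.27152

408901.27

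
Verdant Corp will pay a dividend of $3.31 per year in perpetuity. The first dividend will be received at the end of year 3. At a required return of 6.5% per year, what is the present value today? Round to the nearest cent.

Value at end of year 2: C / r = $3.31 / 0.065 = $50.9231
Discount to today: PV = $50.9231 / (1 + 0.065)^2 = $50.9231 / 1.134225 = $44.90

$44.90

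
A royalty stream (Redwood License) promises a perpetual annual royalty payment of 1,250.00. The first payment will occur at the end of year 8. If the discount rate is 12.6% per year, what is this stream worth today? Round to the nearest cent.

4322.86

Value at end of year 7: C / r = 1,250.00 / 0.126 = 9,920.6349
Discount to today: PV = 9,920.6349 / (1 + 0.126)^7 = 9,920.6349 / 2.294926 = 4,322.86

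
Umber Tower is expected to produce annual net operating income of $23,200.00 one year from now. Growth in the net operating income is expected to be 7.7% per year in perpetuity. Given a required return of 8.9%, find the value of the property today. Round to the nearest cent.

Growing perpetuity: P = D₁ / (r − g) = $23,200.0000 / (0.089 − 0.077) = $1,933,333.33

$1933333.33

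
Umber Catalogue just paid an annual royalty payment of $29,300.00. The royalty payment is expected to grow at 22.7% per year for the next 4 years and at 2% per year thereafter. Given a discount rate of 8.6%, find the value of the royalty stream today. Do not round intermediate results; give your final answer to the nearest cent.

$898384.49

D_1 = 35951.10000
D_2 = 44111.99970
D_3 = 54125.42363
D_4 = 66411.89480
Terminal value at year 4: TV = D_4×(1+g_2)/(r−g_2) = 67740.13269/0.066 = 1026365.64685
P_0 = D_1/(1+r)^1 + D_2/(1+r)^2 + D_3/(1+r)^3 + D_4/(1+r)^4 + TV/(1+r)^4
    = 33104.14365 + 37402.19545 + 42258.28159 + 47744.85407 + 737875.01740 = 898384.49215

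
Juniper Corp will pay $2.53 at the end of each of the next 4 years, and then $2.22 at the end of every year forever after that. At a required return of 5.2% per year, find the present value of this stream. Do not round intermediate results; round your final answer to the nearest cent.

PV of 4-year annuity: $2.53 × [1 − (1+0.052)^−4] / 0.052 = 8.92973
Perpetuity value at year 4: $2.22 / 0.052 = 42.69231
PV of perpetuity: 42.69231 / (1+0.052)^4 = 34.85673
Total PV = 8.92973 + 34.85673 = 43.78646

$43.79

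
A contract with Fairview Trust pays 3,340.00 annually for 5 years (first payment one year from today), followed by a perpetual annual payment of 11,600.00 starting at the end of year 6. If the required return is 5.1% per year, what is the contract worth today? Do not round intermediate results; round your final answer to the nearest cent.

191788.14

PV of 5-year annuity: 3,340.00 × [1 − (1+0.051)^−5] / 0.051 = 14420.56618
Perpetuity value at year 5: 11,600.00 / 0.051 = 227450.98039
PV of perpetuity: 227450.98039 / (1+0.051)^5 = 177367.57691
Total PV = 14420.56618 + 177367.57691 = 191788.14308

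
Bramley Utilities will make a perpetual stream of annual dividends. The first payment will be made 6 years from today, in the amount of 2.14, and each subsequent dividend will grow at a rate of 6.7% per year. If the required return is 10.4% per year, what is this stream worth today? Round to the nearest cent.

Value at end of year 5: C₁ / (r − g) = 2.14 / (0.104 − 0.067) = 57.8378
Discount to today: PV = 57.8378 / (1 + 0.104)^5 = 57.8378 / 1.640006 = 35.27

35.27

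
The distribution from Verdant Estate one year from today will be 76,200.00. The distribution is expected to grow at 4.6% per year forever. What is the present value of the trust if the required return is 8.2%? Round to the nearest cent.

2116666.67

Growing perpetuity: P = D₁ / (r − g) = 76,200.0000 / (0.082 − 0.046) = 2,116,666.67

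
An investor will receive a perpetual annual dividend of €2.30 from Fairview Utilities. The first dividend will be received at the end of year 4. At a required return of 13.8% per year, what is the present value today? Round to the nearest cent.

€11.31

Value at end of year 3: C / r = €2.30 / 0.138 = €16.6667
Discount to today: PV = €16.6667 / (1 + 0.138)^3 = €16.6667 / 1.473760 = €11.31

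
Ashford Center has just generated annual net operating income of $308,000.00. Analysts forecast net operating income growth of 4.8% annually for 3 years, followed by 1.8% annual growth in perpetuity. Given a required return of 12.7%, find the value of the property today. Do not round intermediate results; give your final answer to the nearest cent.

D_1 = 322784.00000
D_2 = 338277.63200
D_3 = 354514.95834
Terminal value at year 3: TV = D_3×(1+g_2)/(r−g_2) = 360896.22759/0.109 = 3310974.56501
P_0 = D_1/(1+r)^1 + D_2/(1+r)^2 + D_3/(1+r)^3 + TV/(1+r)^3
    = 286409.93789 + 266333.28741 + 247663.96202 + 2313045.07652 = 3113452.26384

$3113452.26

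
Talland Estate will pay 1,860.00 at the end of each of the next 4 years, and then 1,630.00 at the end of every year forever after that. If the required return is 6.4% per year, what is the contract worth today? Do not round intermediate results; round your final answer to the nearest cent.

26258.48

PV of 4-year annuity: 1,860.00 × [1 − (1+0.064)^−4] / 0.064 = 6386.49947
Perpetuity value at year 4: 1,630.00 / 0.064 = 25468.75000
PV of perpetuity: 25468.75000 / (1+0.064)^4 = 19871.97896
Total PV = 6386.49947 + 19871.97896 = 26258.47843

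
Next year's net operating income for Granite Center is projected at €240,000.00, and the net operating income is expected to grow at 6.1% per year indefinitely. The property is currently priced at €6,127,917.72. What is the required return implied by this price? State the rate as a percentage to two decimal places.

10.02%

P = D₁/(r − g) ⇒ r = D₁/P + g = €240,000.0000/€6,127,917.72 + 0.061 = 0.039165 + 0.061 = 0.100165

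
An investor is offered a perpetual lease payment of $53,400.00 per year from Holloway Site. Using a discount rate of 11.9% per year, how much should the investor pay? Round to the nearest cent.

$448739.50

Level perpetuity: PV = C / r = $53,400.00 / 0.119 = $448,739.50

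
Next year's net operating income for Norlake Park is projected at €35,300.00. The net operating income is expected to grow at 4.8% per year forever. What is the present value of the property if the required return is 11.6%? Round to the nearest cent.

€519117.65

Growing perpetuity: P = D₁ / (r − g) = €35,300.0000 / (0.116 − 0.048) = €519,117.65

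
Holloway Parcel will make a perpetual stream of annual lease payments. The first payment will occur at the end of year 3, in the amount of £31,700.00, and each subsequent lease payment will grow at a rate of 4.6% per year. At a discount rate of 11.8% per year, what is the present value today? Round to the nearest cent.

£352243.64

Value at end of year 2: C₁ / (r − g) = £31,700.00 / (0.118 − 0.046) = £440,277.7778
Discount to today: PV = £440,277.7778 / (1 + 0.118)^2 = £440,277.7778 / 1.249924 = £352,243.64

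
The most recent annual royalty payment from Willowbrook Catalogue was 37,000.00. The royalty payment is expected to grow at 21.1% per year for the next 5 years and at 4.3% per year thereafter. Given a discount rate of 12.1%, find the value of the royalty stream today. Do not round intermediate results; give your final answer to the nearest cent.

962545.57

D_1 = 44807.00000
D_2 = 54261.27700
D_3 = 65710.40645
D_4 = 79575.30221
D_5 = 96365.69097
Terminal value at year 5: TV = D_5×(1+g_2)/(r−g_2) = 100509.41568/0.078 = 1288582.25237
P_0 = D_1/(1+r)^1 + D_2/(1+r)^2 + D_3/(1+r)^3 + D_4/(1+r)^4 + D_5/(1+r)^5 + TV/(1+r)^5
    = 39970.56200 + 43179.61693 + 46646.31231 + 50391.33293 + 54437.02424 + 727920.72160 = 962545.57001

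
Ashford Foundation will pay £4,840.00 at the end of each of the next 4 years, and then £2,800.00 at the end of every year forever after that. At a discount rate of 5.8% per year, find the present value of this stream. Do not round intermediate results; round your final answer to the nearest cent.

£55377.17

PV of 4-year annuity: £4,840.00 × [1 − (1+0.058)^−4] / 0.058 = 16848.20408
Perpetuity value at year 4: £2,800.00 / 0.058 = 48275.86207
PV of perpetuity: 48275.86207 / (1+0.058)^4 = 38528.96715
Total PV = 16848.20408 + 38528.96715 = 55377.17122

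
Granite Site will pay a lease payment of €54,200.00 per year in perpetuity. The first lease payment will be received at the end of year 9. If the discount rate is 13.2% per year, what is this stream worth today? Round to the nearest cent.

€152283.88

Value at end of year 8: C / r = €54,200.00 / 0.132 = €410,606.0606
Discount to today: PV = €410,606.0606 / (1 + 0.132)^8 = €410,606.0606 / 2.696320 = €152,283.88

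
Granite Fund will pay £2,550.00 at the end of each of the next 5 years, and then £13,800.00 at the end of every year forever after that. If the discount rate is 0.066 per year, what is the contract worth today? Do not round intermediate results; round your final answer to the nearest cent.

£162465.42

PV of 5-year annuity: £2,550.00 × [1 − (1+0.066)^−5] / 0.066 = 10568.44419
Perpetuity value at year 5: £13,800.00 / 0.066 = 209090.90909
PV of perpetuity: 209090.90909 / (1+0.066)^5 = 151896.97582
Total PV = 10568.44419 + 151896.97582 = 162465.42001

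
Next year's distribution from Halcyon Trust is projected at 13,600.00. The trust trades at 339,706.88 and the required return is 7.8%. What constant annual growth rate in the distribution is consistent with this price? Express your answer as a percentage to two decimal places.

3.80%

P = D₁/(r−g) ⇒ g = r − D₁/P = 0.078 − 13,600.00/339,706.88 = 0.037965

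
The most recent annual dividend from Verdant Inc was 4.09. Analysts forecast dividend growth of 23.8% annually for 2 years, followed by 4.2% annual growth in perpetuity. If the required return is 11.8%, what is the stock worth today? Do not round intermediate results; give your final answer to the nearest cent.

78.30

D_1 = 5.06342
D_2 = 6.26851
Terminal value at year 2: TV = D_2×(1+g_2)/(r−g_2) = 6.53179/0.076 = 85.94463
P_0 = D_1/(1+r)^1 + D_2/(1+r)^2 + TV/(1+r)^2
    = 4.52900 + 5.01512 + 68.75988 = 78.30400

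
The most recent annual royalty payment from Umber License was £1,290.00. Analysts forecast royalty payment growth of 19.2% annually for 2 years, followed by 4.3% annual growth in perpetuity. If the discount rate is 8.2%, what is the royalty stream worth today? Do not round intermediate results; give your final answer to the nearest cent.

£44857.20

D_1 = 1537.68000
D_2 = 1832.91456
Terminal value at year 2: TV = D_2×(1+g_2)/(r−g_2) = 1911.72989/0.039 = 49018.71503
P_0 = D_1/(1+r)^1 + D_2/(1+r)^2 + TV/(1+r)^2
    = 1421.14603 + 1565.62483 + 41870.42807 = 44857.19892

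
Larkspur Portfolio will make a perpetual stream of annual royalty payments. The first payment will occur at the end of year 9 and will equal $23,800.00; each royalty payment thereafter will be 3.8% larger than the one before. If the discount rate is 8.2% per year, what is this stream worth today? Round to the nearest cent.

$287942.78

Value at end of year 8: C₁ / (r − g) = $23,800.00 / (0.082 − 0.038) = $540,909.0909
Discount to today: PV = $540,909.0909 / (1 + 0.082)^8 = $540,909.0909 / 1.878530 = $287,942.78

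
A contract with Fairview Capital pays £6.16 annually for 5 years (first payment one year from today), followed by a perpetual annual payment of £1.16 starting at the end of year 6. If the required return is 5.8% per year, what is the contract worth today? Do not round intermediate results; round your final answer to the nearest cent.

PV of 5-year annuity: £6.16 × [1 − (1+0.058)^−5] / 0.058 = 26.08995
Perpetuity value at year 5: £1.16 / 0.058 = 20.00000
PV of perpetuity: 20.00000 / (1+0.058)^5 = 15.08696
Total PV = 26.08995 + 15.08696 = 41.17691

£41.18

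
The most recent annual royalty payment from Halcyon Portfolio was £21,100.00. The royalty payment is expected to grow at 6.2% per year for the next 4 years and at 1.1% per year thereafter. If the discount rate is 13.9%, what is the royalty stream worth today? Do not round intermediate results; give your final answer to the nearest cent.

£197026.19

D_1 = 22408.20000
D_2 = 23797.50840
D_3 = 25272.95392
D_4 = 26839.87706
Terminal value at year 4: TV = D_4×(1+g_2)/(r−g_2) = 27135.11571/0.128 = 211993.09150
P_0 = D_1/(1+r)^1 + D_2/(1+r)^2 + D_3/(1+r)^3 + D_4/(1+r)^4 + TV/(1+r)^4
    = 19673.57331 + 18343.57757 + 17103.49375 + 15947.24351 + 125958.30620 = 197026.19435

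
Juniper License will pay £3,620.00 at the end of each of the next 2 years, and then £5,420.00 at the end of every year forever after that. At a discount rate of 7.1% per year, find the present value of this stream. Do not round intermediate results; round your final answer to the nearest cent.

£73088.10

PV of 2-year annuity: £3,620.00 × [1 − (1+0.071)^−2] / 0.071 = 6535.96515
Perpetuity value at year 2: £5,420.00 / 0.071 = 76338.02817
PV of perpetuity: 76338.02817 / (1+0.071)^2 = 66552.13560
Total PV = 6535.96515 + 66552.13560 = 73088.10075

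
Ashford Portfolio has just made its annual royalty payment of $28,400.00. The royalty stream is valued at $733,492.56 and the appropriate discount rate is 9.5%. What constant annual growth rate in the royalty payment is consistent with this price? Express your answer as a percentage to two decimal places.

P = D₀(1+g)/(r−g) ⇒ P(r−g) = D₀(1+g) ⇒ g(P+D₀) = P·r − D₀
g = (P·r − D₀)/(P + D₀) = ($733,492.56×0.095 − $28,400.00) / ($733,492.56 + $28,400.00) = 0.054183

5.42%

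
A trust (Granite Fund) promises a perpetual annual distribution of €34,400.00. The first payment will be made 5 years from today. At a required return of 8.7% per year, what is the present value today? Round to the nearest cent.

Value at end of year 4: C / r = €34,400.00 / 0.087 = €395,402.2989
Discount to today: PV = €395,402.2989 / (1 + 0.087)^4 = €395,402.2989 / 1.396105 = €283,218.11

€283218.11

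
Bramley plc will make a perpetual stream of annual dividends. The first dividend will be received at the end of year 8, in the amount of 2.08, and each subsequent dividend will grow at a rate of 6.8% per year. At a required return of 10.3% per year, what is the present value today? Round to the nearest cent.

Value at end of year 7: C₁ / (r − g) = 2.08 / (0.103 − 0.068) = 59.4286
Discount to today: PV = 59.4286 / (1 + 0.103)^7 = 59.4286 / 1.986226 = 29.92

29.92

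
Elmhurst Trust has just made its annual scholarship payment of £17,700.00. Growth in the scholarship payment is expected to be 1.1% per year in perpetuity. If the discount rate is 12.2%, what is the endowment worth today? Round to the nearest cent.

D₁ = D₀ × (1 + g) = £17,700.00 × 1.011 = £17,894.7000
Growing perpetuity: P = D₁ / (r − g) = £17,894.7000 / (0.122 − 0.011) = £161,213.51

£161213.51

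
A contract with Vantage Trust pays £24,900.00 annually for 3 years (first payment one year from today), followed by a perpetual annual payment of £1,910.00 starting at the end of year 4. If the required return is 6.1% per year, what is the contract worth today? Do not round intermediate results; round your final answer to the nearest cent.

£92650.50

PV of 3-year annuity: £24,900.00 × [1 − (1+0.061)^−3] / 0.061 = 66435.04564
Perpetuity value at year 3: £1,910.00 / 0.061 = 31311.47541
PV of perpetuity: 31311.47541 / (1+0.061)^3 = 26215.45384
Total PV = 66435.04564 + 26215.45384 = 92650.49948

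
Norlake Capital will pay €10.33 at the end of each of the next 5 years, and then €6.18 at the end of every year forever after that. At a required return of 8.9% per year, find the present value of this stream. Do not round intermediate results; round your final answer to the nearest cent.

PV of 5-year annuity: €10.33 × [1 − (1+0.089)^−5] / 0.089 = 40.28457
Perpetuity value at year 5: €6.18 / 0.089 = 69.43820
PV of perpetuity: 69.43820 / (1+0.089)^5 = 45.33766
Total PV = 40.28457 + 45.33766 = 85.62223

€85.62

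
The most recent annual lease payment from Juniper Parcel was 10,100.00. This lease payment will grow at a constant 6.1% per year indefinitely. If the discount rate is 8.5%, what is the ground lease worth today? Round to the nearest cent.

D₁ = D₀ × (1 + g) = 10,100.00 × 1.061 = 10,716.1000
Growing perpetuity: P = D₁ / (r − g) = 10,716.1000 / (0.085 − 0.061) = 446,504.17

446504.17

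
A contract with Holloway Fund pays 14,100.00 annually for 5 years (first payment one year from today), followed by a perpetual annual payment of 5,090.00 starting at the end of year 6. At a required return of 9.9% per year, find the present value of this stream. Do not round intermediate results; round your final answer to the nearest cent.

85656.56

PV of 5-year annuity: 14,100.00 × [1 − (1+0.099)^−5] / 0.099 = 53586.92090
Perpetuity value at year 5: 5,090.00 / 0.099 = 51414.14141
PV of perpetuity: 51414.14141 / (1+0.099)^5 = 32069.64302
Total PV = 53586.92090 + 32069.64302 = 85656.56392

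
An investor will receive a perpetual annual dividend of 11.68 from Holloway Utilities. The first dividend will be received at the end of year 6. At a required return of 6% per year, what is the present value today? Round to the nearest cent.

Value at end of year 5: C / r = 11.68 / 0.06 = 194.6667
Discount to today: PV = 194.6667 / (1 + 0.06)^5 = 194.6667 / 1.338226 = 145.47

145.47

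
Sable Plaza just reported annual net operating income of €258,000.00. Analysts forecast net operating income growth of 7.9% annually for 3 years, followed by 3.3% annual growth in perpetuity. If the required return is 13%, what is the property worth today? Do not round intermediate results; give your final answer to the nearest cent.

€3098301.74

D_1 = 278382.00000
D_2 = 300374.17800
D_3 = 324103.73806
Terminal value at year 3: TV = D_3×(1+g_2)/(r−g_2) = 334799.16142/0.097 = 3451537.74658
P_0 = D_1/(1+r)^1 + D_2/(1+r)^2 + D_3/(1+r)^3 + TV/(1+r)^3
    = 246355.75221 + 235237.04127 + 224620.14826 + 2392088.79537 = 3098301.73712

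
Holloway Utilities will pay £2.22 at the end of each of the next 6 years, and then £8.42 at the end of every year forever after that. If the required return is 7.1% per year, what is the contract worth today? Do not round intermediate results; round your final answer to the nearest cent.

PV of 6-year annuity: £2.22 × [1 − (1+0.071)^−6] / 0.071 = 10.54913
Perpetuity value at year 6: £8.42 / 0.071 = 118.59155
PV of perpetuity: 118.59155 / (1+0.071)^6 = 78.58089
Total PV = 10.54913 + 78.58089 = 89.13002

£89.13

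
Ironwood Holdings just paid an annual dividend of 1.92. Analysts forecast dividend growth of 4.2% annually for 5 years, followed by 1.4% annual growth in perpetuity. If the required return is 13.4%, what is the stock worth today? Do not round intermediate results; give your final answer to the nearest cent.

D_1 = 2.00064
D_2 = 2.08467
D_3 = 2.17222
D_4 = 2.26346
D_5 = 2.35852
Terminal value at year 5: TV = D_5×(1+g_2)/(r−g_2) = 2.39154/0.12 = 19.92951
P_0 = D_1/(1+r)^1 + D_2/(1+r)^2 + D_3/(1+r)^3 + D_4/(1+r)^4 + D_5/(1+r)^5 + TV/(1+r)^5
    = 1.76423 + 1.62110 + 1.48958 + 1.36874 + 1.25769 + 10.62750 = 18.12885

18.13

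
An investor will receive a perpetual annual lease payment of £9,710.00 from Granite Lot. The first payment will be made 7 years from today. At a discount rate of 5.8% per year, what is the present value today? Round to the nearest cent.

Value at end of year 6: C / r = £9,710.00 / 0.058 = £167,413.7931
Discount to today: PV = £167,413.7931 / (1 + 0.058)^6 = £167,413.7931 / 1.402536 = £119,365.06

£119365.06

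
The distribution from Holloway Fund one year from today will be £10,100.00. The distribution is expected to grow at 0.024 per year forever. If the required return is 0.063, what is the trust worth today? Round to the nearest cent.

Growing perpetuity: P = D₁ / (r − g) = £10,100.0000 / (0.063 − 0.024) = £258,974.36

£258974.36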